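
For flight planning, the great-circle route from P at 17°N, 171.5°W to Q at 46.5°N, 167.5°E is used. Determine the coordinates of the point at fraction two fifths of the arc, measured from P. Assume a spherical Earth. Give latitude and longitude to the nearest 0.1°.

Convert each endpoint to a unit vector on the sphere (x = cos φ cos λ, y = cos φ sin λ, z = sin φ).
The central angle between the endpoints is δ = arccos(p₁·p₂) ≈ 0.598 rad (34.2°).
Interpolate at f = 2/5 with slerp weights a = sin((1−f)δ)/sin δ ≈ 0.624, b = sin(fδ)/sin δ ≈ 0.421.
p = a·p₁ + b·p₂ ≈ (-0.873, -0.025, 0.488); φ = arcsin(p_z) ≈ 29.18°, λ = atan2(p_y, p_x) ≈ -178.33°.

≈ 29.2°N, 178.3°W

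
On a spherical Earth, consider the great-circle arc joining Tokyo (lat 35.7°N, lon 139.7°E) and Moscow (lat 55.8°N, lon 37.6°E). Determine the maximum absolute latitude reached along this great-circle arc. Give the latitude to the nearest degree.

≈ 61°N

The great circle lies in the plane with unit normal n̂ = (p₁ × p₂)/|p₁ × p₂|.
Here n̂_z ≈ -0.484; the vertex latitude is φ_max = arccos|n̂_z| ≈ 61.1°.
Check via Clairaut: cos φ_max = |cos φ₁| · sin C = cos(35.7°)·sin(36.6°) ≈ 0.484, again giving ≈ 61.1°.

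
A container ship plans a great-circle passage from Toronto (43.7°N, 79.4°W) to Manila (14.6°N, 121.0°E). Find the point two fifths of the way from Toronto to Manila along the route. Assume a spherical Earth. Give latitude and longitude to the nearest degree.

≈ (73°N, 166°W)

Write both endpoints as unit vectors p₁, p₂ with components (cos φ cos λ, cos φ sin λ, sin φ).
The central angle between the endpoints is δ = arccos(p₁·p₂) ≈ 2.073 rad (118.8°).
Interpolate at f = 2/5 with slerp weights a = sin((1−f)δ)/sin δ ≈ 1.081, b = sin(fδ)/sin δ ≈ 0.841.
p = a·p₁ + b·p₂ ≈ (-0.276, -0.070, 0.959); φ = arcsin(p_z) ≈ 73.48°, λ = atan2(p_y, p_x) ≈ -165.76°.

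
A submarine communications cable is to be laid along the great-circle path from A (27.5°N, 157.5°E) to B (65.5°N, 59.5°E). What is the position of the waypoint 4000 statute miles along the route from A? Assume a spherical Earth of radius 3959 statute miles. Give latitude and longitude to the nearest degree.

≈ (67°N, 85°E)

Convert each endpoint to a unit vector on the sphere (x = cos φ cos λ, y = cos φ sin λ, z = sin φ).
The central angle between the endpoints is δ = arccos(p₁·p₂) ≈ 1.193 rad (68.3°). The total great-circle distance is δ·R ≈ 1.193 × 3959 ≈ 4723 mi, so the target fraction is f = 4000/4723 ≈ 0.847.
Interpolate at f ≈ 0.847 with slerp weights a = sin((1−f)δ)/sin δ ≈ 0.195, b = sin(fδ)/sin δ ≈ 0.911.
p = a·p₁ + b·p₂ ≈ (0.032, 0.392, 0.919); φ = arcsin(p_z) ≈ 66.85°, λ = atan2(p_y, p_x) ≈ 85.37°.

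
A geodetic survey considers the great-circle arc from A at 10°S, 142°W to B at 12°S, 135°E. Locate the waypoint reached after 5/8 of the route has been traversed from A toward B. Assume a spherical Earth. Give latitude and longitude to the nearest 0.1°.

≈ 14.6°S, 166.2°E

Write both endpoints as unit vectors p₁, p₂ with components (cos φ cos λ, cos φ sin λ, sin φ).
The central angle between the endpoints is δ = arccos(p₁·p₂) ≈ 1.417 rad (81.2°).
Interpolate at f = 5/8 with slerp weights a = sin((1−f)δ)/sin δ ≈ 0.513, b = sin(fδ)/sin δ ≈ 0.783.
p = a·p₁ + b·p₂ ≈ (-0.940, 0.231, -0.252); φ = arcsin(p_z) ≈ -14.59°, λ = atan2(p_y, p_x) ≈ 166.19°.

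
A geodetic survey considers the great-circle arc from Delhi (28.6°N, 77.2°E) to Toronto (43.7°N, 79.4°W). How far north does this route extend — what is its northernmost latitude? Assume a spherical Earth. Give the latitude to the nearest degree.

≈ 75°N

The great circle lies in the plane with unit normal n̂ = (p₁ × p₂)/|p₁ × p₂|.
Here n̂_z ≈ -0.260; the vertex latitude is φ_max = arccos|n̂_z| ≈ 74.9°.
Check via Clairaut: cos φ_max = |cos φ₁| · sin C = cos(28.6°)·sin(17.3°) ≈ 0.260, again giving ≈ 74.9°.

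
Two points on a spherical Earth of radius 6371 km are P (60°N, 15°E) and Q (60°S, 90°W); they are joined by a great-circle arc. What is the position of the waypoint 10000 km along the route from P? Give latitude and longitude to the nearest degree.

From cos δ = sin φ₁ sin φ₂ + cos φ₁ cos φ₂ cos Δλ, the central angle is δ ≈ 2.523 rad (144.6°). The total great-circle distance is δ·R ≈ 2.523 × 6371 ≈ 16074 km, so the target fraction is f = 10000/16074 ≈ 0.622.
Interpolate at f ≈ 0.622 with slerp weights a = sin((1−f)δ)/sin δ ≈ 1.406, b = sin(fδ)/sin δ ≈ 1.725.
p = a·p₁ + b·p₂ ≈ (0.679, -0.680, -0.276); φ = arcsin(p_z) ≈ -16.00°, λ = atan2(p_y, p_x) ≈ -45.05°.

≈ (16°S, 45°W)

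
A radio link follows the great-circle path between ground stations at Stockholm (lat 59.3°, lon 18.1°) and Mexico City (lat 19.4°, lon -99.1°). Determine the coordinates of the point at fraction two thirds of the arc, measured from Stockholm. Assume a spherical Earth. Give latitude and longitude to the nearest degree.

Write both endpoints as unit vectors p₁, p₂ with components (cos φ cos λ, cos φ sin λ, sin φ).
The central angle between the endpoints is δ = arccos(p₁·p₂) ≈ 1.505 rad (86.2°).
Interpolate at f = 2/3 with slerp weights a = sin((1−f)δ)/sin δ ≈ 0.482, b = sin(fδ)/sin δ ≈ 0.845.
p = a·p₁ + b·p₂ ≈ (0.108, -0.711, 0.695); φ = arcsin(p_z) ≈ 44.04°, λ = atan2(p_y, p_x) ≈ -81.37°.

≈ lat 44°, lon -81°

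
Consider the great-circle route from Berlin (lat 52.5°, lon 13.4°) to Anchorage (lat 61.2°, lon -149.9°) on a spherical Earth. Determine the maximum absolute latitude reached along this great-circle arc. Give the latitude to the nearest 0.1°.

≈ 84.7°

The great circle lies in the plane with unit normal n̂ = (p₁ × p₂)/|p₁ × p₂|.
Here n̂_z ≈ -0.093; the vertex latitude is φ_max = arccos|n̂_z| ≈ 84.7°.
Check via Clairaut: cos φ_max = |cos φ₁| · sin C = cos(52.5°)·sin(8.7°) ≈ 0.093, again giving ≈ 84.7°.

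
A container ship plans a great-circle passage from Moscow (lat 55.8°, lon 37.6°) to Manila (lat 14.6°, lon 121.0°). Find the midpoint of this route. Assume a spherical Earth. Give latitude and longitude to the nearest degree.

Write both endpoints as unit vectors p₁, p₂ with components (cos φ cos λ, cos φ sin λ, sin φ).
The central angle between the endpoints is δ = arccos(p₁·p₂) ≈ 1.296 rad (74.3°).
Interpolate at f = 1/2 with slerp weights a = sin((1−f)δ)/sin δ ≈ 0.627, b = sin(fδ)/sin δ ≈ 0.627.
p = a·p₁ + b·p₂ ≈ (-0.033, 0.735, 0.677); φ = arcsin(p_z) ≈ 42.60°, λ = atan2(p_y, p_x) ≈ 92.59°.

≈ lat 43°, lon 93°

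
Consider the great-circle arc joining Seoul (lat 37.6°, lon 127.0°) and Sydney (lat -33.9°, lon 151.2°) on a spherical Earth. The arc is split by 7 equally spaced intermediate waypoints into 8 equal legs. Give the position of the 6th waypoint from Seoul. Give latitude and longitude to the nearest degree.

Write both endpoints as unit vectors p₁, p₂ with components (cos φ cos λ, cos φ sin λ, sin φ).
The central angle between the endpoints is δ = arccos(p₁·p₂) ≈ 1.308 rad (75.0°).
Interpolate at f = 6/8 with slerp weights a = sin((1−f)δ)/sin δ ≈ 0.333, b = sin(fδ)/sin δ ≈ 0.861.
p = a·p₁ + b·p₂ ≈ (-0.785, 0.555, -0.277); φ = arcsin(p_z) ≈ -16.08°, λ = atan2(p_y, p_x) ≈ 144.74°.

≈ lat -16°, lon 145°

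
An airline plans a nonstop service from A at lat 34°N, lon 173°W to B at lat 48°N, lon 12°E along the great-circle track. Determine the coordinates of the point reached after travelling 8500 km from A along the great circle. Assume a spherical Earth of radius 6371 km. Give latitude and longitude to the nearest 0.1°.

Write both endpoints as unit vectors p₁, p₂ with components (cos φ cos λ, cos φ sin λ, sin φ).
The central angle between the endpoints is δ = arccos(p₁·p₂) ≈ 1.708 rad (97.9°). The total great-circle distance is δ·R ≈ 1.708 × 6371 ≈ 10884 km, so the target fraction is f = 8500/10884 ≈ 0.781.
Interpolate at f ≈ 0.781 with slerp weights a = sin((1−f)δ)/sin δ ≈ 0.369, b = sin(fδ)/sin δ ≈ 0.981.
p = a·p₁ + b·p₂ ≈ (0.339, 0.099, 0.936); φ = arcsin(p_z) ≈ 69.33°, λ = atan2(p_y, p_x) ≈ 16.33°.

≈ lat 69.3°N, lon 16.3°E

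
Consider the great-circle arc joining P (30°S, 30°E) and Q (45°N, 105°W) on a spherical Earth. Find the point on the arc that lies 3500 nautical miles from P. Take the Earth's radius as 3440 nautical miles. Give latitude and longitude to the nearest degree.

Write both endpoints as unit vectors p₁, p₂ with components (cos φ cos λ, cos φ sin λ, sin φ).
The central angle between the endpoints is δ = arccos(p₁·p₂) ≈ 2.476 rad (141.9°). The total great-circle distance is δ·R ≈ 2.476 × 3440 ≈ 8518 nmi, so the target fraction is f = 3500/8518 ≈ 0.411.
Interpolate at f ≈ 0.411 with slerp weights a = sin((1−f)δ)/sin δ ≈ 1.609, b = sin(fδ)/sin δ ≈ 1.378.
p = a·p₁ + b·p₂ ≈ (0.955, -0.244, 0.170); φ = arcsin(p_z) ≈ 9.76°, λ = atan2(p_y, p_x) ≈ -14.35°.

≈ (10°N, 14°W)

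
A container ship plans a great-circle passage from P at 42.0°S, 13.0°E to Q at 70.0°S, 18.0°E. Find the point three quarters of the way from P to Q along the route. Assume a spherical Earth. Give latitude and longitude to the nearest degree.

Write both endpoints as unit vectors p₁, p₂ with components (cos φ cos λ, cos φ sin λ, sin φ).
The central angle between the endpoints is δ = arccos(p₁·p₂) ≈ 0.491 rad (28.1°).
Interpolate at f = 3/4 with slerp weights a = sin((1−f)δ)/sin δ ≈ 0.260, b = sin(fδ)/sin δ ≈ 0.763.
p = a·p₁ + b·p₂ ≈ (0.436, 0.124, -0.891); φ = arcsin(p_z) ≈ -63.02°, λ = atan2(p_y, p_x) ≈ 15.88°.

≈ 63°S, 16°E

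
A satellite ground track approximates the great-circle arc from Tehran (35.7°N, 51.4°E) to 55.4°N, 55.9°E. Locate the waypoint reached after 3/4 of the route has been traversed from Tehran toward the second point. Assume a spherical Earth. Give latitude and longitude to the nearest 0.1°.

≈ 50.5°N, 54.4°E

Convert each endpoint to a unit vector on the sphere (x = cos φ cos λ, y = cos φ sin λ, z = sin φ).
The central angle between the endpoints is δ = arccos(p₁·p₂) ≈ 0.348 rad (19.9°).
Interpolate at f = 3/4 with slerp weights a = sin((1−f)δ)/sin δ ≈ 0.255, b = sin(fδ)/sin δ ≈ 0.757.
p = a·p₁ + b·p₂ ≈ (0.370, 0.518, 0.772); φ = arcsin(p_z) ≈ 50.49°, λ = atan2(p_y, p_x) ≈ 54.44°.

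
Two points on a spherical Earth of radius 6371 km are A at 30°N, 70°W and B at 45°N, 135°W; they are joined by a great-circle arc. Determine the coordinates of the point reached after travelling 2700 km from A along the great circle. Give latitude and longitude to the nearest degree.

Convert each endpoint to a unit vector on the sphere (x = cos φ cos λ, y = cos φ sin λ, z = sin φ).
The central angle between the endpoints is δ = arccos(p₁·p₂) ≈ 0.912 rad (52.2°). The total great-circle distance is δ·R ≈ 0.912 × 6371 ≈ 5809 km, so the target fraction is f = 2700/5809 ≈ 0.465.
Interpolate at f ≈ 0.465 with slerp weights a = sin((1−f)δ)/sin δ ≈ 0.593, b = sin(fδ)/sin δ ≈ 0.520.
p = a·p₁ + b·p₂ ≈ (-0.084, -0.743, 0.664); φ = arcsin(p_z) ≈ 41.63°, λ = atan2(p_y, p_x) ≈ -96.49°.

≈ 42°N, 96°W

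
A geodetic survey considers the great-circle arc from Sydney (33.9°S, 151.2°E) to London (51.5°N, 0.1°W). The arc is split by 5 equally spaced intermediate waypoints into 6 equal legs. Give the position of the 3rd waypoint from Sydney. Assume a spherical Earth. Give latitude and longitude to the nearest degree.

Write both endpoints as unit vectors p₁, p₂ with components (cos φ cos λ, cos φ sin λ, sin φ).
The central angle between the endpoints is δ = arccos(p₁·p₂) ≈ 2.668 rad (152.8°).
Interpolate at f = 3/6 with slerp weights a = sin((1−f)δ)/sin δ ≈ 2.129, b = sin(fδ)/sin δ ≈ 2.129.
p = a·p₁ + b·p₂ ≈ (-0.223, 0.849, 0.479); φ = arcsin(p_z) ≈ 28.61°, λ = atan2(p_y, p_x) ≈ 104.73°.

≈ (29°N, 105°E)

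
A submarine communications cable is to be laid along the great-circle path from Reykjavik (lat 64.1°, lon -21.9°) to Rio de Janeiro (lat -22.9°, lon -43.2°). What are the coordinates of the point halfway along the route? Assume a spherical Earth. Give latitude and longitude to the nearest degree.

≈ lat 21°, lon -36°

From cos δ = sin φ₁ sin φ₂ + cos φ₁ cos φ₂ cos Δλ, the central angle is δ ≈ 1.546 rad (88.6°).
Interpolate at f = 1/2 with slerp weights a = sin((1−f)δ)/sin δ ≈ 0.698, b = sin(fδ)/sin δ ≈ 0.698.
p = a·p₁ + b·p₂ ≈ (0.752, -0.554, 0.357); φ = arcsin(p_z) ≈ 20.89°, λ = atan2(p_y, p_x) ≈ -36.39°.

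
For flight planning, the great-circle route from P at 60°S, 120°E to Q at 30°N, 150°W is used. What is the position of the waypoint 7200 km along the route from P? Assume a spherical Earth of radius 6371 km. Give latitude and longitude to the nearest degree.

≈ 14°S, 176°W

Write both endpoints as unit vectors p₁, p₂ with components (cos φ cos λ, cos φ sin λ, sin φ).
The central angle between the endpoints is δ = arccos(p₁·p₂) ≈ 2.019 rad (115.7°). The total great-circle distance is δ·R ≈ 2.019 × 6371 ≈ 12861 km, so the target fraction is f = 7200/12861 ≈ 0.560.
Interpolate at f ≈ 0.560 with slerp weights a = sin((1−f)δ)/sin δ ≈ 0.861, b = sin(fδ)/sin δ ≈ 1.003.
p = a·p₁ + b·p₂ ≈ (-0.968, -0.062, -0.244); φ = arcsin(p_z) ≈ -14.12°, λ = atan2(p_y, p_x) ≈ -176.36°.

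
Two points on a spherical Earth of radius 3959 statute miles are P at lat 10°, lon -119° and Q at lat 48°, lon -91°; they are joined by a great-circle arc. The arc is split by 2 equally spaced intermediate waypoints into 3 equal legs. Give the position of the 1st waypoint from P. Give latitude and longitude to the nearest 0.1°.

Write both endpoints as unit vectors p₁, p₂ with components (cos φ cos λ, cos φ sin λ, sin φ).
The central angle between the endpoints is δ = arccos(p₁·p₂) ≈ 0.780 rad (44.7°).
Interpolate at f = 1/3 with slerp weights a = sin((1−f)δ)/sin δ ≈ 0.707, b = sin(fδ)/sin δ ≈ 0.366.
p = a·p₁ + b·p₂ ≈ (-0.342, -0.853, 0.394); φ = arcsin(p_z) ≈ 23.23°, λ = atan2(p_y, p_x) ≈ -111.82°.

≈ lat 23.2°, lon -111.8°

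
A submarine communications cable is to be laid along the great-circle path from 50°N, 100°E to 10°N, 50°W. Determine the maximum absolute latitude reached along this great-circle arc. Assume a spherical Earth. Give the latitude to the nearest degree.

The great circle lies in the plane with unit normal n̂ = (p₁ × p₂)/|p₁ × p₂|.
Here n̂_z ≈ -0.348; the vertex latitude is φ_max = arccos|n̂_z| ≈ 69.6°.
Check via Clairaut: cos φ_max = |cos φ₁| · sin C = cos(50.0°)·sin(32.8°) ≈ 0.348, again giving ≈ 69.6°.

≈ 70°N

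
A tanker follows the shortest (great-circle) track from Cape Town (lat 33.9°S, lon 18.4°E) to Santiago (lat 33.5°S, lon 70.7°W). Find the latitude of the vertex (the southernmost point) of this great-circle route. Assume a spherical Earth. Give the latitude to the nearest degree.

≈ 43°S

The great circle lies in the plane with unit normal n̂ = (p₁ × p₂)/|p₁ × p₂|.
Here n̂_z ≈ -0.730; the vertex latitude is φ_max = arccos|n̂_z| ≈ 43.1°.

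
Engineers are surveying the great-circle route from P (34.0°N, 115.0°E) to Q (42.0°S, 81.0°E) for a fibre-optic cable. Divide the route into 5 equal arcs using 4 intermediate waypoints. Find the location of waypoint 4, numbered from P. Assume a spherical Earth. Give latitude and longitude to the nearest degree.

The haversine formula gives a central angle δ ≈ 1.434 rad (82.1°) between the endpoints.
Interpolate at f = 4/5 with slerp weights a = sin((1−f)δ)/sin δ ≈ 0.286, b = sin(fδ)/sin δ ≈ 0.920.
p = a·p₁ + b·p₂ ≈ (0.007, 0.890, -0.456); φ = arcsin(p_z) ≈ -27.13°, λ = atan2(p_y, p_x) ≈ 89.55°.

≈ (27°S, 90°E)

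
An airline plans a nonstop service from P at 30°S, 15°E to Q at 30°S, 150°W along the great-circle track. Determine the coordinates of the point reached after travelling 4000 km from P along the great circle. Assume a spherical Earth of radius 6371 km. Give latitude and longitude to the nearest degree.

Write both endpoints as unit vectors p₁, p₂ with components (cos φ cos λ, cos φ sin λ, sin φ).
The central angle between the endpoints is δ = arccos(p₁·p₂) ≈ 2.065 rad (118.3°). The total great-circle distance is δ·R ≈ 2.065 × 6371 ≈ 13157 km, so the target fraction is f = 4000/13157 ≈ 0.304.
Interpolate at f ≈ 0.304 with slerp weights a = sin((1−f)δ)/sin δ ≈ 1.126, b = sin(fδ)/sin δ ≈ 0.667.
p = a·p₁ + b·p₂ ≈ (0.441, -0.037, -0.897); φ = arcsin(p_z) ≈ -63.71°, λ = atan2(p_y, p_x) ≈ -4.74°.

≈ 64°S, 5°W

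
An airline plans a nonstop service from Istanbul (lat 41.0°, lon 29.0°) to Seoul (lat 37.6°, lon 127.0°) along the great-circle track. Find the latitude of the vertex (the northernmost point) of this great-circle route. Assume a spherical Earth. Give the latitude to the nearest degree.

The great circle lies in the plane with unit normal n̂ = (p₁ × p₂)/|p₁ × p₂|.
Here n̂_z ≈ +0.624; the vertex latitude is φ_max = arccos|n̂_z| ≈ 51.4°.

≈ 51°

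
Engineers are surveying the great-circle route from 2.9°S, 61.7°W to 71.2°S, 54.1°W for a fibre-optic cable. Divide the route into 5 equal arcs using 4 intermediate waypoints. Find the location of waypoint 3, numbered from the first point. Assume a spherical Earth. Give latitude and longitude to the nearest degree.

Write both endpoints as unit vectors p₁, p₂ with components (cos φ cos λ, cos φ sin λ, sin φ).
The central angle between the endpoints is δ = arccos(p₁·p₂) ≈ 1.195 rad (68.5°).
Interpolate at f = 3/5 with slerp weights a = sin((1−f)δ)/sin δ ≈ 0.495, b = sin(fδ)/sin δ ≈ 0.706.
p = a·p₁ + b·p₂ ≈ (0.368, -0.619, -0.694); φ = arcsin(p_z) ≈ -43.93°, λ = atan2(p_y, p_x) ≈ -59.30°.

≈ 44°S, 59°W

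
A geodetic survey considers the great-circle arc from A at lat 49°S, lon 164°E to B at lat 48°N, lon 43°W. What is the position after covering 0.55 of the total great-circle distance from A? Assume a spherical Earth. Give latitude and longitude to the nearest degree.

≈ lat 4°N, lon 112°W

Write both endpoints as unit vectors p₁, p₂ with components (cos φ cos λ, cos φ sin λ, sin φ).
The central angle between the endpoints is δ = arccos(p₁·p₂) ≈ 2.831 rad (162.2°).
Interpolate at f = 0.55 with slerp weights a = sin((1−f)δ)/sin δ ≈ 3.124, b = sin(fδ)/sin δ ≈ 3.267.
p = a·p₁ + b·p₂ ≈ (-0.371, -0.926, 0.070); φ = arcsin(p_z) ≈ 4.01°, λ = atan2(p_y, p_x) ≈ -111.86°.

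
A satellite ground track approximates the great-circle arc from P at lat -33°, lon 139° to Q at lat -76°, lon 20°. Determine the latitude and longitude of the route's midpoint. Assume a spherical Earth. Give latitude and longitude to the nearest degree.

≈ lat -64°, lon 123°

Convert each endpoint to a unit vector on the sphere (x = cos φ cos λ, y = cos φ sin λ, z = sin φ).
The central angle between the endpoints is δ = arccos(p₁·p₂) ≈ 1.126 rad (64.5°).
Interpolate at f = 1/2 with slerp weights a = sin((1−f)δ)/sin δ ≈ 0.591, b = sin(fδ)/sin δ ≈ 0.591.
p = a·p₁ + b·p₂ ≈ (-0.240, 0.374, -0.896); φ = arcsin(p_z) ≈ -63.61°, λ = atan2(p_y, p_x) ≈ 122.65°.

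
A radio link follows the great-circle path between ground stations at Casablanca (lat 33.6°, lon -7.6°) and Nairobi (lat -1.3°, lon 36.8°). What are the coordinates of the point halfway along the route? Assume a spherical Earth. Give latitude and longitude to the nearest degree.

From cos δ = sin φ₁ sin φ₂ + cos φ₁ cos φ₂ cos Δλ, the central angle is δ ≈ 0.949 rad (54.4°).
Interpolate at f = 1/2 with slerp weights a = sin((1−f)δ)/sin δ ≈ 0.562, b = sin(fδ)/sin δ ≈ 0.562.
p = a·p₁ + b·p₂ ≈ (0.914, 0.275, 0.298); φ = arcsin(p_z) ≈ 17.36°, λ = atan2(p_y, p_x) ≈ 16.73°.

≈ lat 17°, lon 17°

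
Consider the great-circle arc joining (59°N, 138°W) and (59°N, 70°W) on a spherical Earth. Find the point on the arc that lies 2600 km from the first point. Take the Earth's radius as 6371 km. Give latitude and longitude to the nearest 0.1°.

Write both endpoints as unit vectors p₁, p₂ with components (cos φ cos λ, cos φ sin λ, sin φ).
The central angle between the endpoints is δ = arccos(p₁·p₂) ≈ 0.584 rad (33.5°). The total great-circle distance is δ·R ≈ 0.584 × 6371 ≈ 3722 km, so the target fraction is f = 2600/3722 ≈ 0.698.
Interpolate at f ≈ 0.698 with slerp weights a = sin((1−f)δ)/sin δ ≈ 0.318, b = sin(fδ)/sin δ ≈ 0.719.
p = a·p₁ + b·p₂ ≈ (0.005, -0.458, 0.889); φ = arcsin(p_z) ≈ 62.76°, λ = atan2(p_y, p_x) ≈ -89.36°.

≈ (62.8°N, 89.4°W)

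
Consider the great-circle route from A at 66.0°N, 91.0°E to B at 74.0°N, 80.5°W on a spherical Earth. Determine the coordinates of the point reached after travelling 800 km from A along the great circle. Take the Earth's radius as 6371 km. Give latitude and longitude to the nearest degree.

≈ 73°N, 89°E

Convert each endpoint to a unit vector on the sphere (x = cos φ cos λ, y = cos φ sin λ, z = sin φ).
The central angle between the endpoints is δ = arccos(p₁·p₂) ≈ 0.696 rad (39.9°). The total great-circle distance is δ·R ≈ 0.696 × 6371 ≈ 4436 km, so the target fraction is f = 800/4436 ≈ 0.180.
Interpolate at f ≈ 0.180 with slerp weights a = sin((1−f)δ)/sin δ ≈ 0.842, b = sin(fδ)/sin δ ≈ 0.195.
p = a·p₁ + b·p₂ ≈ (0.003, 0.289, 0.957); φ = arcsin(p_z) ≈ 73.17°, λ = atan2(p_y, p_x) ≈ 89.42°.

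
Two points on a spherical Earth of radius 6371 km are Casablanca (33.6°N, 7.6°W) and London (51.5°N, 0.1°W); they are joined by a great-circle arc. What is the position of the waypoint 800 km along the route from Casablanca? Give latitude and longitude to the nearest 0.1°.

≈ (40.5°N, 5.2°W)

From cos δ = sin φ₁ sin φ₂ + cos φ₁ cos φ₂ cos Δλ, the central angle is δ ≈ 0.327 rad (18.7°). The total great-circle distance is δ·R ≈ 0.327 × 6371 ≈ 2080 km, so the target fraction is f = 800/2080 ≈ 0.385.
Interpolate at f ≈ 0.385 with slerp weights a = sin((1−f)δ)/sin δ ≈ 0.622, b = sin(fδ)/sin δ ≈ 0.390.
p = a·p₁ + b·p₂ ≈ (0.757, -0.069, 0.650); φ = arcsin(p_z) ≈ 40.54°, λ = atan2(p_y, p_x) ≈ -5.21°.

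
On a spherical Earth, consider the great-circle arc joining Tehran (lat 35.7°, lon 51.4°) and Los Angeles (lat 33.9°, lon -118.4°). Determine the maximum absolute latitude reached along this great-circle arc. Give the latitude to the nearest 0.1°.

≈ 82.7°

The great circle lies in the plane with unit normal n̂ = (p₁ × p₂)/|p₁ × p₂|.
Here n̂_z ≈ -0.127; the vertex latitude is φ_max = arccos|n̂_z| ≈ 82.7°.
Check via Clairaut: cos φ_max = |cos φ₁| · sin C = cos(35.7°)·sin(9.0°) ≈ 0.127, again giving ≈ 82.7°.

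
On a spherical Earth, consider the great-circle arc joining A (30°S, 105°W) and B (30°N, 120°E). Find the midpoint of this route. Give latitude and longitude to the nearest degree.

≈ (0°N, 172°W)

Write both endpoints as unit vectors p₁, p₂ with components (cos φ cos λ, cos φ sin λ, sin φ).
The central angle between the endpoints is δ = arccos(p₁·p₂) ≈ 2.466 rad (141.3°).
Interpolate at f = 1/2 with slerp weights a = sin((1−f)δ)/sin δ ≈ 1.509, b = sin(fδ)/sin δ ≈ 1.509.
p = a·p₁ + b·p₂ ≈ (-0.991, -0.131, 0.000); φ = arcsin(p_z) ≈ 0.00°, λ = atan2(p_y, p_x) ≈ -172.50°.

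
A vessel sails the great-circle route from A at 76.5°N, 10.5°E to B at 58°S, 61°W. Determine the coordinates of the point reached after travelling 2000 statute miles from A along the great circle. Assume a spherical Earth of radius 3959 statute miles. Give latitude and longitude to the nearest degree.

≈ 52°N, 29°W

Write both endpoints as unit vectors p₁, p₂ with components (cos φ cos λ, cos φ sin λ, sin φ).
The central angle between the endpoints is δ = arccos(p₁·p₂) ≈ 2.474 rad (141.8°). The total great-circle distance is δ·R ≈ 2.474 × 3959 ≈ 9795 mi, so the target fraction is f = 2000/9795 ≈ 0.204.
Interpolate at f ≈ 0.204 with slerp weights a = sin((1−f)δ)/sin δ ≈ 1.489, b = sin(fδ)/sin δ ≈ 0.782.
p = a·p₁ + b·p₂ ≈ (0.543, -0.299, 0.785); φ = arcsin(p_z) ≈ 51.71°, λ = atan2(p_y, p_x) ≈ -28.85°.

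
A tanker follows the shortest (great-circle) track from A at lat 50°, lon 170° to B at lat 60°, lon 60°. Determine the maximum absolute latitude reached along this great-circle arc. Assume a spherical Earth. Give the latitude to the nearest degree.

≈ 69°

The great circle lies in the plane with unit normal n̂ = (p₁ × p₂)/|p₁ × p₂|.
Here n̂_z ≈ -0.363; the vertex latitude is φ_max = arccos|n̂_z| ≈ 68.7°.
Check via Clairaut: cos φ_max = |cos φ₁| · sin C = cos(50.0°)·sin(34.3°) ≈ 0.363, again giving ≈ 68.7°.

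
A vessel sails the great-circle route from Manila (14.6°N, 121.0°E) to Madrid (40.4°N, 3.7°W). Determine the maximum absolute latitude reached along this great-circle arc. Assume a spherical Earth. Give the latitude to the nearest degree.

The great circle lies in the plane with unit normal n̂ = (p₁ × p₂)/|p₁ × p₂|.
Here n̂_z ≈ -0.627; the vertex latitude is φ_max = arccos|n̂_z| ≈ 51.2°.
Check via Clairaut: cos φ_max = |cos φ₁| · sin C = cos(14.6°)·sin(40.4°) ≈ 0.627, again giving ≈ 51.2°.

≈ 51°N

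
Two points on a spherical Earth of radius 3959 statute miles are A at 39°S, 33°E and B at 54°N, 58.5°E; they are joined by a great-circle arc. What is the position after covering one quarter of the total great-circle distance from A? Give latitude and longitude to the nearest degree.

Convert each endpoint to a unit vector on the sphere (x = cos φ cos λ, y = cos φ sin λ, z = sin φ).
The central angle between the endpoints is δ = arccos(p₁·p₂) ≈ 1.668 rad (95.6°).
Interpolate at f = 1/4 with slerp weights a = sin((1−f)δ)/sin δ ≈ 0.954, b = sin(fδ)/sin δ ≈ 0.407.
p = a·p₁ + b·p₂ ≈ (0.747, 0.608, -0.271); φ = arcsin(p_z) ≈ -15.73°, λ = atan2(p_y, p_x) ≈ 39.14°.

≈ 16°S, 39°E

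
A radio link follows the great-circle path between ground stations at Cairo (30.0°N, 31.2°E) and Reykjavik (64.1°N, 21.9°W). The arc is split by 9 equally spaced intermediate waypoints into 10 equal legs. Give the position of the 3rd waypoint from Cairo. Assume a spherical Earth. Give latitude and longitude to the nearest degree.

≈ (42°N, 22°E)

From cos δ = sin φ₁ sin φ₂ + cos φ₁ cos φ₂ cos Δλ, the central angle is δ ≈ 0.827 rad (47.4°).
Interpolate at f = 3/10 with slerp weights a = sin((1−f)δ)/sin δ ≈ 0.743, b = sin(fδ)/sin δ ≈ 0.334.
p = a·p₁ + b·p₂ ≈ (0.686, 0.279, 0.672); φ = arcsin(p_z) ≈ 42.22°, λ = atan2(p_y, p_x) ≈ 22.14°.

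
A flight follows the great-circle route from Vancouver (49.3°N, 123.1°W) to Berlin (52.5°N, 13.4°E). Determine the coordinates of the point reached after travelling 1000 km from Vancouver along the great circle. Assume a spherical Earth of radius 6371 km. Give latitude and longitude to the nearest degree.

Write both endpoints as unit vectors p₁, p₂ with components (cos φ cos λ, cos φ sin λ, sin φ).
The central angle between the endpoints is δ = arccos(p₁·p₂) ≈ 1.252 rad (71.7°). The total great-circle distance is δ·R ≈ 1.252 × 6371 ≈ 7976 km, so the target fraction is f = 1000/7976 ≈ 0.125.
Interpolate at f ≈ 0.125 with slerp weights a = sin((1−f)δ)/sin δ ≈ 0.936, b = sin(fδ)/sin δ ≈ 0.165.
p = a·p₁ + b·p₂ ≈ (-0.236, -0.488, 0.840); φ = arcsin(p_z) ≈ 57.17°, λ = atan2(p_y, p_x) ≈ -115.79°.

≈ (57°N, 116°W)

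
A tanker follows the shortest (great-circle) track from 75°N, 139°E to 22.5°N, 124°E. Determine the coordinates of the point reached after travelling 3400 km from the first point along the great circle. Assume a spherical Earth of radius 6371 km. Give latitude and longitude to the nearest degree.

Convert each endpoint to a unit vector on the sphere (x = cos φ cos λ, y = cos φ sin λ, z = sin φ).
The central angle between the endpoints is δ = arccos(p₁·p₂) ≈ 0.927 rad (53.1°). The total great-circle distance is δ·R ≈ 0.927 × 6371 ≈ 5903 km, so the target fraction is f = 3400/5903 ≈ 0.576.
Interpolate at f ≈ 0.576 with slerp weights a = sin((1−f)δ)/sin δ ≈ 0.479, b = sin(fδ)/sin δ ≈ 0.636.
p = a·p₁ + b·p₂ ≈ (-0.422, 0.569, 0.706); φ = arcsin(p_z) ≈ 44.91°, λ = atan2(p_y, p_x) ≈ 126.60°.

≈ 45°N, 127°E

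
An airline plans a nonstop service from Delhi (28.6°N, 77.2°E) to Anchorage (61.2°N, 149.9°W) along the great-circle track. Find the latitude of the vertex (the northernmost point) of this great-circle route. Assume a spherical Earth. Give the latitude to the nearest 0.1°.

≈ 71.8°N

The great circle lies in the plane with unit normal n̂ = (p₁ × p₂)/|p₁ × p₂|.
Here n̂_z ≈ +0.313; the vertex latitude is φ_max = arccos|n̂_z| ≈ 71.8°.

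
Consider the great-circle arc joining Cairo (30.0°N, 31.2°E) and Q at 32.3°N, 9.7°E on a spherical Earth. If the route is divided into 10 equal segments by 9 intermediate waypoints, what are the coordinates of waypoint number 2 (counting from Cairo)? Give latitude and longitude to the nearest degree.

≈ 31°N, 27°E

The haversine formula gives a central angle δ ≈ 0.323 rad (18.5°) between the endpoints.
Interpolate at f = 2/10 with slerp weights a = sin((1−f)δ)/sin δ ≈ 0.805, b = sin(fδ)/sin δ ≈ 0.203.
p = a·p₁ + b·p₂ ≈ (0.766, 0.390, 0.511); φ = arcsin(p_z) ≈ 30.74°, λ = atan2(p_y, p_x) ≈ 27.00°.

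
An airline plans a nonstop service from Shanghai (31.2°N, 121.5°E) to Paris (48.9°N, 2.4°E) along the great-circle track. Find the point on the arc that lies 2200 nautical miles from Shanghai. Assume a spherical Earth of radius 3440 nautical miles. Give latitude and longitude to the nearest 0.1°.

≈ 56.3°N, 83.0°E

The haversine formula gives a central angle δ ≈ 1.454 rad (83.3°) between the endpoints. The total great-circle distance is δ·R ≈ 1.454 × 3440 ≈ 5000 nmi, so the target fraction is f = 2200/5000 ≈ 0.440.
Interpolate at f ≈ 0.440 with slerp weights a = sin((1−f)δ)/sin δ ≈ 0.732, b = sin(fδ)/sin δ ≈ 0.601.
p = a·p₁ + b·p₂ ≈ (0.067, 0.550, 0.832); φ = arcsin(p_z) ≈ 56.32°, λ = atan2(p_y, p_x) ≈ 83.01°.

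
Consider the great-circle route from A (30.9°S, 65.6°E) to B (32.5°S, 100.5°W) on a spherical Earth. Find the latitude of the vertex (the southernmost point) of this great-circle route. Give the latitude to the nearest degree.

≈ 79°S

The great circle lies in the plane with unit normal n̂ = (p₁ × p₂)/|p₁ × p₂|.
Here n̂_z ≈ -0.192; the vertex latitude is φ_max = arccos|n̂_z| ≈ 78.9°.
Check via Clairaut: cos φ_max = |cos φ₁| · sin C = cos(30.9°)·sin(167.1°) ≈ 0.192, again giving ≈ 78.9°.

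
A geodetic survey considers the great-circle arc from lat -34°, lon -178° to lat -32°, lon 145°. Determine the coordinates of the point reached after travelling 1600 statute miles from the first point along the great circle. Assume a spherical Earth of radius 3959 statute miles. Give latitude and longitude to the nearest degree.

Convert each endpoint to a unit vector on the sphere (x = cos φ cos λ, y = cos φ sin λ, z = sin φ).
The central angle between the endpoints is δ = arccos(p₁·p₂) ≈ 0.540 rad (30.9°). The total great-circle distance is δ·R ≈ 0.540 × 3959 ≈ 2137 mi, so the target fraction is f = 1600/2137 ≈ 0.749.
Interpolate at f ≈ 0.749 with slerp weights a = sin((1−f)δ)/sin δ ≈ 0.263, b = sin(fδ)/sin δ ≈ 0.765.
p = a·p₁ + b·p₂ ≈ (-0.750, 0.365, -0.553); φ = arcsin(p_z) ≈ -33.54°, λ = atan2(p_y, p_x) ≈ 154.06°.

≈ lat -34°, lon 154°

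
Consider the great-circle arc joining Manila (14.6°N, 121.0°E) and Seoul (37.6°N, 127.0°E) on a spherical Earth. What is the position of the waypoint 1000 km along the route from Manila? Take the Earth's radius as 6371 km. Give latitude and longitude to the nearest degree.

The haversine formula gives a central angle δ ≈ 0.412 rad (23.6°) between the endpoints. The total great-circle distance is δ·R ≈ 0.412 × 6371 ≈ 2625 km, so the target fraction is f = 1000/2625 ≈ 0.381.
Interpolate at f ≈ 0.381 with slerp weights a = sin((1−f)δ)/sin δ ≈ 0.630, b = sin(fδ)/sin δ ≈ 0.390.
p = a·p₁ + b·p₂ ≈ (-0.500, 0.770, 0.397); φ = arcsin(p_z) ≈ 23.39°, λ = atan2(p_y, p_x) ≈ 123.02°.

≈ 23°N, 123°E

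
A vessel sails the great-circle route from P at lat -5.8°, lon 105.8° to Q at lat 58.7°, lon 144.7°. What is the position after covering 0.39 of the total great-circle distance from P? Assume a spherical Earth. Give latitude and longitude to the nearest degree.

≈ lat 20°, lon 116°

Convert each endpoint to a unit vector on the sphere (x = cos φ cos λ, y = cos φ sin λ, z = sin φ).
The central angle between the endpoints is δ = arccos(p₁·p₂) ≈ 1.249 rad (71.6°).
Interpolate at f = 0.39 with slerp weights a = sin((1−f)δ)/sin δ ≈ 0.728, b = sin(fδ)/sin δ ≈ 0.493.
p = a·p₁ + b·p₂ ≈ (-0.406, 0.845, 0.348); φ = arcsin(p_z) ≈ 20.37°, λ = atan2(p_y, p_x) ≈ 115.69°.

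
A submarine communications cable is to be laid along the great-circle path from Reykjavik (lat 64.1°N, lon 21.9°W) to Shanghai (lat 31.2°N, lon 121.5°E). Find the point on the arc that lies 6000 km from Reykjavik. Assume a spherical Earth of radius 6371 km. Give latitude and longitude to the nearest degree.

≈ lat 56°N, lon 109°E

Convert each endpoint to a unit vector on the sphere (x = cos φ cos λ, y = cos φ sin λ, z = sin φ).
The central angle between the endpoints is δ = arccos(p₁·p₂) ≈ 1.404 rad (80.4°). The total great-circle distance is δ·R ≈ 1.404 × 6371 ≈ 8945 km, so the target fraction is f = 6000/8945 ≈ 0.671.
Interpolate at f ≈ 0.671 with slerp weights a = sin((1−f)δ)/sin δ ≈ 0.452, b = sin(fδ)/sin δ ≈ 0.820.
p = a·p₁ + b·p₂ ≈ (-0.183, 0.524, 0.832); φ = arcsin(p_z) ≈ 56.26°, λ = atan2(p_y, p_x) ≈ 109.26°.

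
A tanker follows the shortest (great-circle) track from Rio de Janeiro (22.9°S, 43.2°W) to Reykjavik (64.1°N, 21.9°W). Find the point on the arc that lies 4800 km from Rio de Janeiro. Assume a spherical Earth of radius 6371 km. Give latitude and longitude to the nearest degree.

≈ (20°N, 37°W)

The haversine formula gives a central angle δ ≈ 1.546 rad (88.6°) between the endpoints. The total great-circle distance is δ·R ≈ 1.546 × 6371 ≈ 9849 km, so the target fraction is f = 4800/9849 ≈ 0.487.
Interpolate at f ≈ 0.487 with slerp weights a = sin((1−f)δ)/sin δ ≈ 0.712, b = sin(fδ)/sin δ ≈ 0.684.
p = a·p₁ + b·p₂ ≈ (0.756, -0.561, 0.338); φ = arcsin(p_z) ≈ 19.78°, λ = atan2(p_y, p_x) ≈ -36.57°.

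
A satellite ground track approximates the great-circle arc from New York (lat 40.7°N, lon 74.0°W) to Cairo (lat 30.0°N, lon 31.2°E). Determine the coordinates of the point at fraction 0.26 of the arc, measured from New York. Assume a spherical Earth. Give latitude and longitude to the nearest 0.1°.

≈ lat 48.9°N, lon 46.4°W

Convert each endpoint to a unit vector on the sphere (x = cos φ cos λ, y = cos φ sin λ, z = sin φ).
The central angle between the endpoints is δ = arccos(p₁·p₂) ≈ 1.416 rad (81.1°).
Interpolate at f = 0.26 with slerp weights a = sin((1−f)δ)/sin δ ≈ 0.877, b = sin(fδ)/sin δ ≈ 0.364.
p = a·p₁ + b·p₂ ≈ (0.453, -0.476, 0.754); φ = arcsin(p_z) ≈ 48.94°, λ = atan2(p_y, p_x) ≈ -46.39°.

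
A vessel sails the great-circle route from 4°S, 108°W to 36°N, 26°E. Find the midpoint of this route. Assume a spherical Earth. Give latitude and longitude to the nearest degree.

From cos δ = sin φ₁ sin φ₂ + cos φ₁ cos φ₂ cos Δλ, the central angle is δ ≈ 2.216 rad (127.0°).
Interpolate at f = 1/2 with slerp weights a = sin((1−f)δ)/sin δ ≈ 1.120, b = sin(fδ)/sin δ ≈ 1.120.
p = a·p₁ + b·p₂ ≈ (0.469, -0.666, 0.580); φ = arcsin(p_z) ≈ 35.48°, λ = atan2(p_y, p_x) ≈ -54.81°.

≈ 35°N, 55°W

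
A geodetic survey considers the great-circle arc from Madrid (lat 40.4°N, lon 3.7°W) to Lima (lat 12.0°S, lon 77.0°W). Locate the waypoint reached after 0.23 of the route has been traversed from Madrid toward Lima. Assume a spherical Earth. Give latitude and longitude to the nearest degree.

Convert each endpoint to a unit vector on the sphere (x = cos φ cos λ, y = cos φ sin λ, z = sin φ).
The central angle between the endpoints is δ = arccos(p₁·p₂) ≈ 1.491 rad (85.5°).
Interpolate at f = 0.23 with slerp weights a = sin((1−f)δ)/sin δ ≈ 0.915, b = sin(fδ)/sin δ ≈ 0.337.
p = a·p₁ + b·p₂ ≈ (0.770, -0.367, 0.523); φ = arcsin(p_z) ≈ 31.53°, λ = atan2(p_y, p_x) ≈ -25.47°.

≈ lat 32°N, lon 25°W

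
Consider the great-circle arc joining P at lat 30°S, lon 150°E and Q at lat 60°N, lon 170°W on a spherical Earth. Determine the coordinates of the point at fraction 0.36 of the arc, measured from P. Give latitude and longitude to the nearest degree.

From cos δ = sin φ₁ sin φ₂ + cos φ₁ cos φ₂ cos Δλ, the central angle is δ ≈ 1.672 rad (95.8°).
Interpolate at f = 0.36 with slerp weights a = sin((1−f)δ)/sin δ ≈ 0.882, b = sin(fδ)/sin δ ≈ 0.569.
p = a·p₁ + b·p₂ ≈ (-0.942, 0.332, 0.052); φ = arcsin(p_z) ≈ 2.98°, λ = atan2(p_y, p_x) ≈ 160.56°.

≈ lat 3°N, lon 161°E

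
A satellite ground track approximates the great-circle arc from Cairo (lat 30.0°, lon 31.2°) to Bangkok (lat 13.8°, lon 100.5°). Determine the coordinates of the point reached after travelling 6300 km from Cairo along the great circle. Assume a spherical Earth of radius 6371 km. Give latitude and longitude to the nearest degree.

Write both endpoints as unit vectors p₁, p₂ with components (cos φ cos λ, cos φ sin λ, sin φ).
The central angle between the endpoints is δ = arccos(p₁·p₂) ≈ 1.141 rad (65.4°). The total great-circle distance is δ·R ≈ 1.141 × 6371 ≈ 7270 km, so the target fraction is f = 6300/7270 ≈ 0.867.
Interpolate at f ≈ 0.867 with slerp weights a = sin((1−f)δ)/sin δ ≈ 0.167, b = sin(fδ)/sin δ ≈ 0.919.
p = a·p₁ + b·p₂ ≈ (-0.039, 0.952, 0.303); φ = arcsin(p_z) ≈ 17.62°, λ = atan2(p_y, p_x) ≈ 92.35°.

≈ lat 18°, lon 92°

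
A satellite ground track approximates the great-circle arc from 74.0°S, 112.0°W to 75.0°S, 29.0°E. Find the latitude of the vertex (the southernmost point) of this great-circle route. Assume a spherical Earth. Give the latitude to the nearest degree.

The great circle lies in the plane with unit normal n̂ = (p₁ × p₂)/|p₁ × p₂|.
Here n̂_z ≈ +0.092; the vertex latitude is φ_max = arccos|n̂_z| ≈ 84.7°.
Check via Clairaut: cos φ_max = |cos φ₁| · sin C = cos(74.0°)·sin(160.5°) ≈ 0.092, again giving ≈ 84.7°.

≈ 85°S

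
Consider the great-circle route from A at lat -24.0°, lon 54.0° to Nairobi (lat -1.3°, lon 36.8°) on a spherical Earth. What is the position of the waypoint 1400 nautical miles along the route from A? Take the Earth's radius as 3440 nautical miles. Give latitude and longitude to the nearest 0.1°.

≈ lat -5.3°, lon 39.6°

The haversine formula gives a central angle δ ≈ 0.491 rad (28.2°) between the endpoints. The total great-circle distance is δ·R ≈ 0.491 × 3440 ≈ 1690 nmi, so the target fraction is f = 1400/1690 ≈ 0.828.
Interpolate at f ≈ 0.828 with slerp weights a = sin((1−f)δ)/sin δ ≈ 0.179, b = sin(fδ)/sin δ ≈ 0.839.
p = a·p₁ + b·p₂ ≈ (0.768, 0.634, -0.092); φ = arcsin(p_z) ≈ -5.26°, λ = atan2(p_y, p_x) ≈ 39.58°.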